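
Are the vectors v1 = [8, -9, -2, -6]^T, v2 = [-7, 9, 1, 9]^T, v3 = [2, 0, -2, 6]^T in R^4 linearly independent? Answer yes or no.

no

Form the matrix with these vectors as rows and row reduce.
R2 ← R2 + (7/8)·R1: [0, 9/8, -3/4, 15/4]
R3 ← R3 − (1/4)·R1: [0, 9/4, -3/2, 15/2]
R3 ← R3 − (2)·R2: [0, 0, 0, 0]
2 nonzero rows, so the 3 vectors span a space of dimension 2.
Since 2 < 3, the vectors are linearly dependent.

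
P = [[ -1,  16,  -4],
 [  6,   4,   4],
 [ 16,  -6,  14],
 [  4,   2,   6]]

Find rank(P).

Row reduce to echelon form.
R2 ← R2 + (6)·R1: [0, 100, -20]
R3 ← R3 + (16)·R1: [0, 250, -50]
R4 ← R4 + (4)·R1: [0, 66, -10]
R3 ← R3 − (5/2)·R2: [0, 0, 0]
R4 ← R4 − (33/50)·R2: [0, 0, 16/5]
Swap R3 ↔ R4
Echelon form has 3 nonzero rows, so rank(P) = 3.

3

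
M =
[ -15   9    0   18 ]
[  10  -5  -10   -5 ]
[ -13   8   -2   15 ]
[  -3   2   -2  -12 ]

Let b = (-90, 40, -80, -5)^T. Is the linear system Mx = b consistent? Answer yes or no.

Row reduce the augmented matrix [M | b].
R2 ← R2 + (2/3)·R1: [0, 1, -10, 7, -20]
R3 ← R3 − (13/15)·R1: [0, 1/5, -2, -3/5, -2]
R4 ← R4 − (1/5)·R1: [0, 1/5, -2, -78/5, 13]
R3 ← R3 − (1/5)·R2: [0, 0, 0, -2, 2]
R4 ← R4 − (1/5)·R2: [0, 0, 0, -17, 17]
R4 ← R4 − (17/2)·R3: [0, 0, 0, 0, 0]
The echelon form has 3 nonzero rows, and every pivot lies in the first 4 columns, so rank(M) = rank([M|b]) = 3.
The system is consistent.

yes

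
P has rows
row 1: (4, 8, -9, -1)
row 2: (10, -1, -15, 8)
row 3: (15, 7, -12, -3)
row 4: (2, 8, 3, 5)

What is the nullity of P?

Row reduce to echelon form.
R2 ← R2 − (5/2)·R1: [0, -21, 15/2, 21/2]
R3 ← R3 − (15/4)·R1: [0, -23, 87/4, 3/4]
R4 ← R4 − (1/2)·R1: [0, 4, 15/2, 11/2]
R3 ← R3 − (23/21)·R2: [0, 0, 379/28, -43/4]
R4 ← R4 + (4/21)·R2: [0, 0, 125/14, 15/2]
R4 ← R4 − (250/379)·R3: [0, 0, 0, 5530/379]
4 nonzero rows, so rank(P) = 4.
P has 4 columns; by rank–nullity, nullity = 4 − 4 = 0.

0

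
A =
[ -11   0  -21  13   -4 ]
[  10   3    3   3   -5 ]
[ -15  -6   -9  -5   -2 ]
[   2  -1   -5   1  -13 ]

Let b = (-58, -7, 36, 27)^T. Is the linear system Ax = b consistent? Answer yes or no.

Row reduce the augmented matrix [A | b].
R2 ← R2 + (10/11)·R1: [0, 3, -177/11, 163/11, -95/11, -657/11]
R3 ← R3 − (15/11)·R1: [0, -6, 216/11, -250/11, 38/11, 1266/11]
R4 ← R4 + (2/11)·R1: [0, -1, -97/11, 37/11, -151/11, 181/11]
R3 ← R3 + (2)·R2: [0, 0, -138/11, 76/11, -152/11, -48/11]
R4 ← R4 + (1/3)·R2: [0, 0, -156/11, 274/33, -548/33, -38/11]
R4 ← R4 − (26/23)·R3: [0, 0, 0, 34/69, -68/69, 34/23]
The echelon form has 4 nonzero rows, and every pivot lies in the first 5 columns, so rank(A) = rank([A|b]) = 4.
The system is consistent.

yes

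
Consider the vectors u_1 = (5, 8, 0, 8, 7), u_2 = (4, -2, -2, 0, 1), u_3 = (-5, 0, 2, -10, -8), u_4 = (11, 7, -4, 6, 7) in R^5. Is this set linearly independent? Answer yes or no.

yes

Form the matrix with these vectors as rows and row reduce.
R2 ← R2 − (4/5)·R1: [0, -42/5, -2, -32/5, -23/5]
R3 ← R3 + R1: [0, 8, 2, -2, -1]
R4 ← R4 − (11/5)·R1: [0, -53/5, -4, -58/5, -42/5]
R3 ← R3 + (20/21)·R2: [0, 0, 2/21, -170/21, -113/21]
R4 ← R4 − (53/42)·R2: [0, 0, -31/21, -74/21, -109/42]
R4 ← R4 + (31/2)·R3: [0, 0, 0, -129, -86]
4 nonzero rows, so the 4 vectors span a space of dimension 4.
Since 4 = 4, the vectors are linearly independent.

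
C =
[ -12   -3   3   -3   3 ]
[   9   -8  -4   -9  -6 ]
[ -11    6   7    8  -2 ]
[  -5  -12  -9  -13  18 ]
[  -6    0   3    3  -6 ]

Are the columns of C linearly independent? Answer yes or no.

Row reduce C to echelon form.
R2 ← R2 + (3/4)·R1: [0, -41/4, -7/4, -45/4, -15/4]
R3 ← R3 − (11/12)·R1: [0, 35/4, 17/4, 43/4, -19/4]
R4 ← R4 − (5/12)·R1: [0, -43/4, -41/4, -47/4, 67/4]
R5 ← R5 − (1/2)·R1: [0, 3/2, 3/2, 9/2, -15/2]
R3 ← R3 + (35/41)·R2: [0, 0, 113/41, 47/41, -326/41]
R4 ← R4 − (43/41)·R2: [0, 0, -345/41, 2/41, 848/41]
R5 ← R5 + (6/41)·R2: [0, 0, 51/41, 117/41, -330/41]
R4 ← R4 + (345/113)·R3: [0, 0, 0, 401/113, -406/113]
R5 ← R5 − (51/113)·R3: [0, 0, 0, 264/113, -504/113]
R5 ← R5 − (264/401)·R4: [0, 0, 0, 0, -840/401]
5 pivots among 5 columns.
Every column is a pivot column, so the columns are linearly independent.

yes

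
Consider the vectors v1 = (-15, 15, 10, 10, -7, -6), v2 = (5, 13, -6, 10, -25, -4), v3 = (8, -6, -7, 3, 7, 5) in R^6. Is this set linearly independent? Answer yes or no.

Form the matrix with these vectors as rows and row reduce.
R2 ← R2 + (1/3)·R1: [0, 18, -8/3, 40/3, -82/3, -6]
R3 ← R3 + (8/15)·R1: [0, 2, -5/3, 25/3, 49/15, 9/5]
R3 ← R3 − (1/9)·R2: [0, 0, -37/27, 185/27, 851/135, 37/15]
3 nonzero rows, so the 3 vectors span a space of dimension 3.
Since 3 = 3, the vectors are linearly independent.

yes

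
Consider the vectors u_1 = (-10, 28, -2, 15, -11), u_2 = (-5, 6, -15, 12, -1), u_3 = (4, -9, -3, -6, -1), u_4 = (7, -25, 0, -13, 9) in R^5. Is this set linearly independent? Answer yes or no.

Form the matrix with these vectors as rows and row reduce.
R2 ← R2 − (1/2)·R1: [0, -8, -14, 9/2, 9/2]
R3 ← R3 + (2/5)·R1: [0, 11/5, -19/5, 0, -27/5]
R4 ← R4 + (7/10)·R1: [0, -27/5, -7/5, -5/2, 13/10]
R3 ← R3 + (11/40)·R2: [0, 0, -153/20, 99/80, -333/80]
R4 ← R4 − (27/40)·R2: [0, 0, 161/20, -443/80, -139/80]
R4 ← R4 + (161/153)·R3: [0, 0, 0, -72/17, -104/17]
4 nonzero rows, so the 4 vectors span a space of dimension 4.
Since 4 = 4, the vectors are linearly independent.

yes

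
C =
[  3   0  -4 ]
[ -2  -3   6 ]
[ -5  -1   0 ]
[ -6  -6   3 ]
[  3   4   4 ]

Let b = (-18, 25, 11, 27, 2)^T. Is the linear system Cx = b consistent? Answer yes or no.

Row reduce the augmented matrix [C | b].
R2 ← R2 + (2/3)·R1: [0, -3, 10/3, 13]
R3 ← R3 + (5/3)·R1: [0, -1, -20/3, -19]
R4 ← R4 + (2)·R1: [0, -6, -5, -9]
R5 ← R5 − R1: [0, 4, 8, 20]
R3 ← R3 − (1/3)·R2: [0, 0, -70/9, -70/3]
R4 ← R4 − (2)·R2: [0, 0, -35/3, -35]
R5 ← R5 + (4/3)·R2: [0, 0, 112/9, 112/3]
R4 ← R4 − (3/2)·R3: [0, 0, 0, 0]
R5 ← R5 + (8/5)·R3: [0, 0, 0, 0]
The echelon form has 3 nonzero rows, and every pivot lies in the first 3 columns, so rank(C) = rank([C|b]) = 3.
The system is consistent.

yes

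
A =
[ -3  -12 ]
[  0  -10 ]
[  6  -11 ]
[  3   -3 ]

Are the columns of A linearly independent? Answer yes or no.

yes

Row reduce A to echelon form.
R3 ← R3 + (2)·R1: [0, -35]
R4 ← R4 + R1: [0, -15]
R3 ← R3 − (7/2)·R2: [0, 0]
R4 ← R4 − (3/2)·R2: [0, 0]
2 pivots among 2 columns.
Every column is a pivot column, so the columns are linearly independent.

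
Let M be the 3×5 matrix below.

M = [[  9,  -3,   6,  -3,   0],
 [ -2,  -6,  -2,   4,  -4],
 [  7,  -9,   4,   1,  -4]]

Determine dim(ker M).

Row reduce to echelon form.
R2 ← R2 + (2/9)·R1: [0, -20/3, -2/3, 10/3, -4]
R3 ← R3 − (7/9)·R1: [0, -20/3, -2/3, 10/3, -4]
R3 ← R3 − R2: [0, 0, 0, 0, 0]
2 nonzero rows, so rank(M) = 2.
M has 5 columns; by rank–nullity, nullity = 5 − 2 = 3.

3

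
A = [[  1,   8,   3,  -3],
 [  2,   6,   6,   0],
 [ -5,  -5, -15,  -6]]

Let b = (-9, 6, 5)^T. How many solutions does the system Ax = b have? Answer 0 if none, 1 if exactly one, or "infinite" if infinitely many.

0

Row reduce the augmented matrix [A | b].
R2 ← R2 − (2)·R1: [0, -10, 0, 6, 24]
R3 ← R3 + (5)·R1: [0, 35, 0, -21, -40]
R3 ← R3 + (7/2)·R2: [0, 0, 0, 0, 44]
The echelon form has 3 nonzero rows; the last pivot sits in the augmented column, so rank(A) = 2 but rank([A|b]) = 3.
Since the ranks differ, the system is inconsistent.
It has no solutions.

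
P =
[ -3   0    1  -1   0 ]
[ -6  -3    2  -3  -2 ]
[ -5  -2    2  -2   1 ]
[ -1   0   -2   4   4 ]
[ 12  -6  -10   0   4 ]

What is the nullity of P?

0

Row reduce to echelon form.
R2 ← R2 − (2)·R1: [0, -3, 0, -1, -2]
R3 ← R3 − (5/3)·R1: [0, -2, 1/3, -1/3, 1]
R4 ← R4 − (1/3)·R1: [0, 0, -7/3, 13/3, 4]
R5 ← R5 + (4)·R1: [0, -6, -6, -4, 4]
R3 ← R3 − (2/3)·R2: [0, 0, 1/3, 1/3, 7/3]
R5 ← R5 − (2)·R2: [0, 0, -6, -2, 8]
R4 ← R4 + (7)·R3: [0, 0, 0, 20/3, 61/3]
R5 ← R5 + (18)·R3: [0, 0, 0, 4, 50]
R5 ← R5 − (3/5)·R4: [0, 0, 0, 0, 189/5]
5 nonzero rows, so rank(P) = 5.
P has 5 columns; by rank–nullity, nullity = 5 − 5 = 0.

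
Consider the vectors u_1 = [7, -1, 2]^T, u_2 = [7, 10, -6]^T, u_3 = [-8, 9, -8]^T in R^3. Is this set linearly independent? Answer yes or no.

no

Form the matrix with these vectors as rows and row reduce.
R2 ← R2 − R1: [0, 11, -8]
R3 ← R3 + (8/7)·R1: [0, 55/7, -40/7]
R3 ← R3 − (5/7)·R2: [0, 0, 0]
2 nonzero rows, so the 3 vectors span a space of dimension 2.
Since 2 < 3, the vectors are linearly dependent.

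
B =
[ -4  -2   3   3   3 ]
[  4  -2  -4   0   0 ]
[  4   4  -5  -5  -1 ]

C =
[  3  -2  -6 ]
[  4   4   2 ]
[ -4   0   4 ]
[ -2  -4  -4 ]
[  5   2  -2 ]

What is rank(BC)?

First compute BC:
[[-23,  -6,  14],
 [ 20, -16, -44],
 [ 53,  26, -14]]
Now row reduce the product.
R2 ← R2 + (20/23)·R1: [0, -488/23, -732/23]
R3 ← R3 + (53/23)·R1: [0, 280/23, 420/23]
R3 ← R3 + (35/61)·R2: [0, 0, 0]
2 nonzero rows, so rank(BC) = 2.

2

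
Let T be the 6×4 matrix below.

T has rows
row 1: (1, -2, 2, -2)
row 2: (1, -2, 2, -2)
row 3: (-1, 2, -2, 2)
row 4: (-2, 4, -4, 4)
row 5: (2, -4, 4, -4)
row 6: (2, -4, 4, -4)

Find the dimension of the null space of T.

3

Row reduce to echelon form.
R2 ← R2 − R1: [0, 0, 0, 0]
R3 ← R3 + R1: [0, 0, 0, 0]
R4 ← R4 + (2)·R1: [0, 0, 0, 0]
R5 ← R5 − (2)·R1: [0, 0, 0, 0]
R6 ← R6 − (2)·R1: [0, 0, 0, 0]
1 nonzero row, so rank(T) = 1.
T has 4 columns; by rank–nullity, nullity = 4 − 1 = 3.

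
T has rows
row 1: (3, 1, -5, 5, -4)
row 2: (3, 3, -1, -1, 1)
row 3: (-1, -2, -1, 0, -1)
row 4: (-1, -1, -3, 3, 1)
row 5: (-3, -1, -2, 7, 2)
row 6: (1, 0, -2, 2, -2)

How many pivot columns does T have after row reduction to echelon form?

4

Row reduce to echelon form.
R2 ← R2 − R1: [0, 2, 4, -6, 5]
R3 ← R3 + (1/3)·R1: [0, -5/3, -8/3, 5/3, -7/3]
R4 ← R4 + (1/3)·R1: [0, -2/3, -14/3, 14/3, -1/3]
R5 ← R5 + R1: [0, 0, -7, 12, -2]
R6 ← R6 − (1/3)·R1: [0, -1/3, -1/3, 1/3, -2/3]
R3 ← R3 + (5/6)·R2: [0, 0, 2/3, -10/3, 11/6]
R4 ← R4 + (1/3)·R2: [0, 0, -10/3, 8/3, 4/3]
R6 ← R6 + (1/6)·R2: [0, 0, 1/3, -2/3, 1/6]
R4 ← R4 + (5)·R3: [0, 0, 0, -14, 21/2]
R5 ← R5 + (21/2)·R3: [0, 0, 0, -23, 69/4]
R6 ← R6 − (1/2)·R3: [0, 0, 0, 1, -3/4]
R5 ← R5 − (23/14)·R4: [0, 0, 0, 0, 0]
R6 ← R6 + (1/14)·R4: [0, 0, 0, 0, 0]
Echelon form has 4 nonzero rows, so rank(T) = 4.
Each nonzero row contributes one pivot column: 4 pivot columns.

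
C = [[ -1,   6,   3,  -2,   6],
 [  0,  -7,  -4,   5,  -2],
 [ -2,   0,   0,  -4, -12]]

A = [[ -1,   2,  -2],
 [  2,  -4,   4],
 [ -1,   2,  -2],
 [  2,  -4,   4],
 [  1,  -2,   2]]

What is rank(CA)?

1

First compute CA:
[[ 12, -24,  24],
 [ -2,   4,  -4],
 [-18,  36, -36]]
Now row reduce the product.
R2 ← R2 + (1/6)·R1: [0, 0, 0]
R3 ← R3 + (3/2)·R1: [0, 0, 0]
1 nonzero row, so rank(CA) = 1.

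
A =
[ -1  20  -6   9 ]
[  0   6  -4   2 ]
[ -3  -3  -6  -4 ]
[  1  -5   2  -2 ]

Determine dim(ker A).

1

Row reduce to echelon form.
R3 ← R3 − (3)·R1: [0, -63, 12, -31]
R4 ← R4 + R1: [0, 15, -4, 7]
R3 ← R3 + (21/2)·R2: [0, 0, -30, -10]
R4 ← R4 − (5/2)·R2: [0, 0, 6, 2]
R4 ← R4 + (1/5)·R3: [0, 0, 0, 0]
3 nonzero rows, so rank(A) = 3.
A has 4 columns; by rank–nullity, nullity = 4 − 3 = 1.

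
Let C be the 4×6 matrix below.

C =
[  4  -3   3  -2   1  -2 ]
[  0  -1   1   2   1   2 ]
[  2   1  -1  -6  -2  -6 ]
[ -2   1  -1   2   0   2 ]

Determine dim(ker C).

4

Row reduce to echelon form.
R3 ← R3 − (1/2)·R1: [0, 5/2, -5/2, -5, -5/2, -5]
R4 ← R4 + (1/2)·R1: [0, -1/2, 1/2, 1, 1/2, 1]
R3 ← R3 + (5/2)·R2: [0, 0, 0, 0, 0, 0]
R4 ← R4 − (1/2)·R2: [0, 0, 0, 0, 0, 0]
2 nonzero rows, so rank(C) = 2.
C has 6 columns; by rank–nullity, nullity = 6 − 2 = 4.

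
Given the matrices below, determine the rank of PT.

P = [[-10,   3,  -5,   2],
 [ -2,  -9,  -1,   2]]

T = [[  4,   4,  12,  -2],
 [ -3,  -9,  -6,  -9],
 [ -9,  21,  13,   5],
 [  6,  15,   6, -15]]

First compute PT:
[[  8, -142, -191, -62],
 [ 40,  82,  29,  50]]
Now row reduce the product.
R2 ← R2 − (5)·R1: [0, 792, 984, 360]
2 nonzero rows, so rank(PT) = 2.

2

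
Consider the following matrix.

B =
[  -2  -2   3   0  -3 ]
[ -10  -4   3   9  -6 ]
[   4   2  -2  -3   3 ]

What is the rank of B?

2

Row reduce to echelon form.
R2 ← R2 − (5)·R1: [0, 6, -12, 9, 9]
R3 ← R3 + (2)·R1: [0, -2, 4, -3, -3]
R3 ← R3 + (1/3)·R2: [0, 0, 0, 0, 0]
Echelon form has 2 nonzero rows, so rank(B) = 2.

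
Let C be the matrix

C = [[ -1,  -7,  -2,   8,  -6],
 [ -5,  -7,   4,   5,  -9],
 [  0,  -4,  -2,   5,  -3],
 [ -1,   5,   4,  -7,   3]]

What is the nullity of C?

3

Row reduce to echelon form.
R2 ← R2 − (5)·R1: [0, 28, 14, -35, 21]
R4 ← R4 − R1: [0, 12, 6, -15, 9]
R3 ← R3 + (1/7)·R2: [0, 0, 0, 0, 0]
R4 ← R4 − (3/7)·R2: [0, 0, 0, 0, 0]
2 nonzero rows, so rank(C) = 2.
C has 5 columns; by rank–nullity, nullity = 5 − 2 = 3.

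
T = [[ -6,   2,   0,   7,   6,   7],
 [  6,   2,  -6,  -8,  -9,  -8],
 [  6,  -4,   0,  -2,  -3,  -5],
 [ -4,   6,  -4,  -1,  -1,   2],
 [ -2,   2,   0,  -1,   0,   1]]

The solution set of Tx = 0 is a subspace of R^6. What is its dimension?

Row reduce to echelon form.
R2 ← R2 + R1: [0, 4, -6, -1, -3, -1]
R3 ← R3 + R1: [0, -2, 0, 5, 3, 2]
R4 ← R4 − (2/3)·R1: [0, 14/3, -4, -17/3, -5, -8/3]
R5 ← R5 − (1/3)·R1: [0, 4/3, 0, -10/3, -2, -4/3]
R3 ← R3 + (1/2)·R2: [0, 0, -3, 9/2, 3/2, 3/2]
R4 ← R4 − (7/6)·R2: [0, 0, 3, -9/2, -3/2, -3/2]
R5 ← R5 − (1/3)·R2: [0, 0, 2, -3, -1, -1]
R4 ← R4 + R3: [0, 0, 0, 0, 0, 0]
R5 ← R5 + (2/3)·R3: [0, 0, 0, 0, 0, 0]
3 nonzero rows, so rank(T) = 3.
T has 6 columns; by rank–nullity, nullity = 6 − 3 = 3.

3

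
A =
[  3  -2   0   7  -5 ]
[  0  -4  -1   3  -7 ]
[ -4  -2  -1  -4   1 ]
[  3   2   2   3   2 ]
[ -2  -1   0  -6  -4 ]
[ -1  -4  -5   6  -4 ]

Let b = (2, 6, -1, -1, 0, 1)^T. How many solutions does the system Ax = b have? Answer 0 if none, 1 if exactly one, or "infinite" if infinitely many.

0

Row reduce the augmented matrix [A | b].
R3 ← R3 + (4/3)·R1: [0, -14/3, -1, 16/3, -17/3, 5/3]
R4 ← R4 − R1: [0, 4, 2, -4, 7, -3]
R5 ← R5 + (2/3)·R1: [0, -7/3, 0, -4/3, -22/3, 4/3]
R6 ← R6 + (1/3)·R1: [0, -14/3, -5, 25/3, -17/3, 5/3]
R3 ← R3 − (7/6)·R2: [0, 0, 1/6, 11/6, 5/2, -16/3]
R4 ← R4 + R2: [0, 0, 1, -1, 0, 3]
R5 ← R5 − (7/12)·R2: [0, 0, 7/12, -37/12, -13/4, -13/6]
R6 ← R6 − (7/6)·R2: [0, 0, -23/6, 29/6, 5/2, -16/3]
R4 ← R4 − (6)·R3: [0, 0, 0, -12, -15, 35]
R5 ← R5 − (7/2)·R3: [0, 0, 0, -19/2, -12, 33/2]
R6 ← R6 + (23)·R3: [0, 0, 0, 47, 60, -128]
R5 ← R5 − (19/24)·R4: [0, 0, 0, 0, -1/8, -269/24]
R6 ← R6 + (47/12)·R4: [0, 0, 0, 0, 5/4, 109/12]
R6 ← R6 + (10)·R5: [0, 0, 0, 0, 0, -103]
The echelon form has 6 nonzero rows; the last pivot sits in the augmented column, so rank(A) = 5 but rank([A|b]) = 6.
Since the ranks differ, the system is inconsistent.
It has no solutions.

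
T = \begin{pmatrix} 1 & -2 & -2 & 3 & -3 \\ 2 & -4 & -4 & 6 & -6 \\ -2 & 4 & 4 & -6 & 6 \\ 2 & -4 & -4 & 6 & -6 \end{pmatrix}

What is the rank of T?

Row reduce to echelon form.
R2 ← R2 − (2)·R1: [0, 0, 0, 0, 0]
R3 ← R3 + (2)·R1: [0, 0, 0, 0, 0]
R4 ← R4 − (2)·R1: [0, 0, 0, 0, 0]
Echelon form has 1 nonzero row, so rank(T) = 1.

1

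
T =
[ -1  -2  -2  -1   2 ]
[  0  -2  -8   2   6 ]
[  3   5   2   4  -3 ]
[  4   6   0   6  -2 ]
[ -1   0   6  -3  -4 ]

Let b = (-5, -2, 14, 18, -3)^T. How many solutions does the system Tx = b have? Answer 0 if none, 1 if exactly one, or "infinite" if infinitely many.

infinite

Row reduce the augmented matrix [T | b].
R3 ← R3 + (3)·R1: [0, -1, -4, 1, 3, -1]
R4 ← R4 + (4)·R1: [0, -2, -8, 2, 6, -2]
R5 ← R5 − R1: [0, 2, 8, -2, -6, 2]
R3 ← R3 − (1/2)·R2: [0, 0, 0, 0, 0, 0]
R4 ← R4 − R2: [0, 0, 0, 0, 0, 0]
R5 ← R5 + R2: [0, 0, 0, 0, 0, 0]
The echelon form has 2 nonzero rows, and every pivot lies in the first 5 columns, so rank(T) = rank([T|b]) = 2.
The system is consistent.
rank = 2 < 5 unknowns, so there are infinitely many solutions.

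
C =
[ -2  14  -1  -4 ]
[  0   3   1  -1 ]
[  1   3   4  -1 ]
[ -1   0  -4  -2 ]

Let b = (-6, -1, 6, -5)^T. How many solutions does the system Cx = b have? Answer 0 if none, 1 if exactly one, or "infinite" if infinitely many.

Row reduce the augmented matrix [C | b].
R3 ← R3 + (1/2)·R1: [0, 10, 7/2, -3, 3]
R4 ← R4 − (1/2)·R1: [0, -7, -7/2, 0, -2]
R3 ← R3 − (10/3)·R2: [0, 0, 1/6, 1/3, 19/3]
R4 ← R4 + (7/3)·R2: [0, 0, -7/6, -7/3, -13/3]
R4 ← R4 + (7)·R3: [0, 0, 0, 0, 40]
The echelon form has 4 nonzero rows; the last pivot sits in the augmented column, so rank(C) = 3 but rank([C|b]) = 4.
Since the ranks differ, the system is inconsistent.
It has no solutions.

0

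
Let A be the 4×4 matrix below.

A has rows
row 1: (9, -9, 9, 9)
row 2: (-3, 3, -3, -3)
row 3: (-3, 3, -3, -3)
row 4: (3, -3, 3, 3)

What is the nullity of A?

3

Row reduce to echelon form.
R2 ← R2 + (1/3)·R1: [0, 0, 0, 0]
R3 ← R3 + (1/3)·R1: [0, 0, 0, 0]
R4 ← R4 − (1/3)·R1: [0, 0, 0, 0]
1 nonzero row, so rank(A) = 1.
A has 4 columns; by rank–nullity, nullity = 4 − 1 = 3.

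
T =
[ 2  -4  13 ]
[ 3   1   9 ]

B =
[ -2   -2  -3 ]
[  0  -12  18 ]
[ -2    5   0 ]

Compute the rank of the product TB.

2

First compute TB:
[[-30, 109, -78],
 [-24,  27,   9]]
Now row reduce the product.
R2 ← R2 − (4/5)·R1: [0, -301/5, 357/5]
2 nonzero rows, so rank(TB) = 2.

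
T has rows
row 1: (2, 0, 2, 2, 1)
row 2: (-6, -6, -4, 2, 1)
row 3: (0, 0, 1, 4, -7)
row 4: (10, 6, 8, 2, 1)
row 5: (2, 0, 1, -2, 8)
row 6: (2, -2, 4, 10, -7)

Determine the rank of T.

Row reduce to echelon form.
R2 ← R2 + (3)·R1: [0, -6, 2, 8, 4]
R4 ← R4 − (5)·R1: [0, 6, -2, -8, -4]
R5 ← R5 − R1: [0, 0, -1, -4, 7]
R6 ← R6 − R1: [0, -2, 2, 8, -8]
R4 ← R4 + R2: [0, 0, 0, 0, 0]
R6 ← R6 − (1/3)·R2: [0, 0, 4/3, 16/3, -28/3]
R5 ← R5 + R3: [0, 0, 0, 0, 0]
R6 ← R6 − (4/3)·R3: [0, 0, 0, 0, 0]
Echelon form has 3 nonzero rows, so rank(T) = 3.

3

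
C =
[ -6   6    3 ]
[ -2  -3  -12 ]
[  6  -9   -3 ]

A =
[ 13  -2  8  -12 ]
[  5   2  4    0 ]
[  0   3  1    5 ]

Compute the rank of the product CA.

2

First compute CA:
[[-48,  33, -21,  87],
 [-41, -38, -40, -36],
 [ 33, -39,   9, -87]]
Now row reduce the product.
R2 ← R2 − (41/48)·R1: [0, -1059/16, -353/16, -1765/16]
R3 ← R3 + (11/16)·R1: [0, -261/16, -87/16, -435/16]
R3 ← R3 − (87/353)·R2: [0, 0, 0, 0]
2 nonzero rows, so rank(CA) = 2.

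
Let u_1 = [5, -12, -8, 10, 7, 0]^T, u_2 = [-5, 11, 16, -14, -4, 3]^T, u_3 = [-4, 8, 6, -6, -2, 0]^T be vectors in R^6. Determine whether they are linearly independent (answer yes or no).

Form the matrix with these vectors as rows and row reduce.
R2 ← R2 + R1: [0, -1, 8, -4, 3, 3]
R3 ← R3 + (4/5)·R1: [0, -8/5, -2/5, 2, 18/5, 0]
R3 ← R3 − (8/5)·R2: [0, 0, -66/5, 42/5, -6/5, -24/5]
3 nonzero rows, so the 3 vectors span a space of dimension 3.
Since 3 = 3, the vectors are linearly independent.

yes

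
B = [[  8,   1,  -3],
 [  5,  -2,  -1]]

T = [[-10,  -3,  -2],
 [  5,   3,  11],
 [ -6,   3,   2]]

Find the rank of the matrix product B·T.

First compute BT:
[[-57, -30, -11],
 [-54, -24, -34]]
Now row reduce the product.
R2 ← R2 − (18/19)·R1: [0, 84/19, -448/19]
2 nonzero rows, so rank(BT) = 2.

2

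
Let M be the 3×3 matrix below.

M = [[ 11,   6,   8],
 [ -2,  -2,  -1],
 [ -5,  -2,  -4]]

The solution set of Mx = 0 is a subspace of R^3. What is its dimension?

1

Row reduce to echelon form.
R2 ← R2 + (2/11)·R1: [0, -10/11, 5/11]
R3 ← R3 + (5/11)·R1: [0, 8/11, -4/11]
R3 ← R3 + (4/5)·R2: [0, 0, 0]
2 nonzero rows, so rank(M) = 2.
M has 3 columns; by rank–nullity, nullity = 3 − 2 = 1.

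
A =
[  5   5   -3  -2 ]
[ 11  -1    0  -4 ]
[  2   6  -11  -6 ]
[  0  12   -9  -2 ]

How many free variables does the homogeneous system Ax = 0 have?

1

Row reduce to echelon form.
R2 ← R2 − (11/5)·R1: [0, -12, 33/5, 2/5]
R3 ← R3 − (2/5)·R1: [0, 4, -49/5, -26/5]
R3 ← R3 + (1/3)·R2: [0, 0, -38/5, -76/15]
R4 ← R4 + R2: [0, 0, -12/5, -8/5]
R4 ← R4 − (6/19)·R3: [0, 0, 0, 0]
3 nonzero rows, so rank(A) = 3.
A has 4 columns; by rank–nullity, nullity = 4 − 3 = 1.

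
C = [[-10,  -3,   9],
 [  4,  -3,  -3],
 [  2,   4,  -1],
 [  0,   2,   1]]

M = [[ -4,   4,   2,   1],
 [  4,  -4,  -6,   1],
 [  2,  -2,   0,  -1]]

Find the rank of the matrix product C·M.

First compute CM:
[[ 46, -46,  -2, -22],
 [-34,  34,  26,   4],
 [  6,  -6, -20,   7],
 [ 10, -10, -12,   1]]
Now row reduce the product.
R2 ← R2 + (17/23)·R1: [0, 0, 564/23, -282/23]
R3 ← R3 − (3/23)·R1: [0, 0, -454/23, 227/23]
R4 ← R4 − (5/23)·R1: [0, 0, -266/23, 133/23]
R3 ← R3 + (227/282)·R2: [0, 0, 0, 0]
R4 ← R4 + (133/282)·R2: [0, 0, 0, 0]
2 nonzero rows, so rank(CM) = 2.

2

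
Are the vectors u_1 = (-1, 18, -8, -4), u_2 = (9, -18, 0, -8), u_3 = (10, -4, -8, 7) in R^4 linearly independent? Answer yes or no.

Form the matrix with these vectors as rows and row reduce.
R2 ← R2 + (9)·R1: [0, 144, -72, -44]
R3 ← R3 + (10)·R1: [0, 176, -88, -33]
R3 ← R3 − (11/9)·R2: [0, 0, 0, 187/9]
3 nonzero rows, so the 3 vectors span a space of dimension 3.
Since 3 = 3, the vectors are linearly independent.

yes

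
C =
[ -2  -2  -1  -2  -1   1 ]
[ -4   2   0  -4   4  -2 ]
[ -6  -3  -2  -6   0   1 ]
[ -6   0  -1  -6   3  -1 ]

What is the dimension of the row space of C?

2

Row reduce to echelon form.
R2 ← R2 − (2)·R1: [0, 6, 2, 0, 6, -4]
R3 ← R3 − (3)·R1: [0, 3, 1, 0, 3, -2]
R4 ← R4 − (3)·R1: [0, 6, 2, 0, 6, -4]
R3 ← R3 − (1/2)·R2: [0, 0, 0, 0, 0, 0]
R4 ← R4 − R2: [0, 0, 0, 0, 0, 0]
Echelon form has 2 nonzero rows, so rank(C) = 2.
The row space has dimension equal to the rank: 2.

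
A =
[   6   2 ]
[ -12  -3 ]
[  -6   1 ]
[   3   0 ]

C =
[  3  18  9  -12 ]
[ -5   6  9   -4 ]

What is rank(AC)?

First compute AC:
[[  8, 120,  72, -80],
 [-21, -234, -135, 156],
 [-23, -102, -45,  68],
 [  9,  54,  27, -36]]
Now row reduce the product.
R2 ← R2 + (21/8)·R1: [0, 81, 54, -54]
R3 ← R3 + (23/8)·R1: [0, 243, 162, -162]
R4 ← R4 − (9/8)·R1: [0, -81, -54, 54]
R3 ← R3 − (3)·R2: [0, 0, 0, 0]
R4 ← R4 + R2: [0, 0, 0, 0]
2 nonzero rows, so rank(AC) = 2.

2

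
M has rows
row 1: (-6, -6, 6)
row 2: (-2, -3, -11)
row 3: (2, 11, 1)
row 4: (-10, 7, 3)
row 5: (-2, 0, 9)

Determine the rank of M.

3

Row reduce to echelon form.
R2 ← R2 − (1/3)·R1: [0, -1, -13]
R3 ← R3 + (1/3)·R1: [0, 9, 3]
R4 ← R4 − (5/3)·R1: [0, 17, -7]
R5 ← R5 − (1/3)·R1: [0, 2, 7]
R3 ← R3 + (9)·R2: [0, 0, -114]
R4 ← R4 + (17)·R2: [0, 0, -228]
R5 ← R5 + (2)·R2: [0, 0, -19]
R4 ← R4 − (2)·R3: [0, 0, 0]
R5 ← R5 − (1/6)·R3: [0, 0, 0]
Echelon form has 3 nonzero rows, so rank(M) = 3.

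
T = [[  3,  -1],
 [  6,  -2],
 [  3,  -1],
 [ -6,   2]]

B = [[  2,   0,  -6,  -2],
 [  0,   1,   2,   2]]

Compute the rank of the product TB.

First compute TB:
[[  6,  -1, -20,  -8],
 [ 12,  -2, -40, -16],
 [  6,  -1, -20,  -8],
 [-12,   2,  40,  16]]
Now row reduce the product.
R2 ← R2 − (2)·R1: [0, 0, 0, 0]
R3 ← R3 − R1: [0, 0, 0, 0]
R4 ← R4 + (2)·R1: [0, 0, 0, 0]
1 nonzero row, so rank(TB) = 1.

1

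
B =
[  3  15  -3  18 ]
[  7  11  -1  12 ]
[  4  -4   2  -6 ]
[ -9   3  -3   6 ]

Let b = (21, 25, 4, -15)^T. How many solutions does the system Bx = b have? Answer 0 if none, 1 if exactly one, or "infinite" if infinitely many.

infinite

Row reduce the augmented matrix [B | b].
R2 ← R2 − (7/3)·R1: [0, -24, 6, -30, -24]
R3 ← R3 − (4/3)·R1: [0, -24, 6, -30, -24]
R4 ← R4 + (3)·R1: [0, 48, -12, 60, 48]
R3 ← R3 − R2: [0, 0, 0, 0, 0]
R4 ← R4 + (2)·R2: [0, 0, 0, 0, 0]
The echelon form has 2 nonzero rows, and every pivot lies in the first 4 columns, so rank(B) = rank([B|b]) = 2.
The system is consistent.
rank = 2 < 4 unknowns, so there are infinitely many solutions.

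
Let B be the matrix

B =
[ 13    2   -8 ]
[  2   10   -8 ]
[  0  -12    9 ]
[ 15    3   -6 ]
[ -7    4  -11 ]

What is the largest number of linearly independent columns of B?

3

Row reduce to echelon form.
R2 ← R2 − (2/13)·R1: [0, 126/13, -88/13]
R4 ← R4 − (15/13)·R1: [0, 9/13, 42/13]
R5 ← R5 + (7/13)·R1: [0, 66/13, -199/13]
R3 ← R3 + (26/21)·R2: [0, 0, 13/21]
R4 ← R4 − (1/14)·R2: [0, 0, 26/7]
R5 ← R5 − (11/21)·R2: [0, 0, -247/21]
R4 ← R4 − (6)·R3: [0, 0, 0]
R5 ← R5 + (19)·R3: [0, 0, 0]
Echelon form has 3 nonzero rows, so rank(B) = 3.
The rank gives the maximum number of linearly independent columns: 3.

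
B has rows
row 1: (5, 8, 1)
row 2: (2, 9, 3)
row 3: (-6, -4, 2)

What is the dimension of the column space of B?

3

Row reduce to echelon form.
R2 ← R2 − (2/5)·R1: [0, 29/5, 13/5]
R3 ← R3 + (6/5)·R1: [0, 28/5, 16/5]
R3 ← R3 − (28/29)·R2: [0, 0, 20/29]
Echelon form has 3 nonzero rows, so rank(B) = 3.
The column space has dimension equal to the rank: 3.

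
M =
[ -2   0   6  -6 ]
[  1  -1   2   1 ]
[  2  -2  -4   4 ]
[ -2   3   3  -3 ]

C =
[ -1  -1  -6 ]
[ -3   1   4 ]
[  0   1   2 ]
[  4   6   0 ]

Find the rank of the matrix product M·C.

3

First compute MC:
[[-22, -28,  24],
 [  6,   6,  -6],
 [ 20,  16, -28],
 [-19, -10,  30]]
Now row reduce the product.
R2 ← R2 + (3/11)·R1: [0, -18/11, 6/11]
R3 ← R3 + (10/11)·R1: [0, -104/11, -68/11]
R4 ← R4 − (19/22)·R1: [0, 156/11, 102/11]
R3 ← R3 − (52/9)·R2: [0, 0, -28/3]
R4 ← R4 + (26/3)·R2: [0, 0, 14]
R4 ← R4 + (3/2)·R3: [0, 0, 0]
3 nonzero rows, so rank(MC) = 3.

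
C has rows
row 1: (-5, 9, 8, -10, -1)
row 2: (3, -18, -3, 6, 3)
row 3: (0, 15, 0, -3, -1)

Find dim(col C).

3

Row reduce to echelon form.
R2 ← R2 + (3/5)·R1: [0, -63/5, 9/5, 0, 12/5]
R3 ← R3 + (25/21)·R2: [0, 0, 15/7, -3, 13/7]
Echelon form has 3 nonzero rows, so rank(C) = 3.
The column space has dimension equal to the rank: 3.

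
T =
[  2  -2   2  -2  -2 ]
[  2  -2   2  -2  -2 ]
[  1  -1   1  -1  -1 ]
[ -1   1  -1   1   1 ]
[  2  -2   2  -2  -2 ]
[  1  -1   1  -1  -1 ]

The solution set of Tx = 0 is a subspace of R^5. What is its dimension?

4

Row reduce to echelon form.
R2 ← R2 − R1: [0, 0, 0, 0, 0]
R3 ← R3 − (1/2)·R1: [0, 0, 0, 0, 0]
R4 ← R4 + (1/2)·R1: [0, 0, 0, 0, 0]
R5 ← R5 − R1: [0, 0, 0, 0, 0]
R6 ← R6 − (1/2)·R1: [0, 0, 0, 0, 0]
1 nonzero row, so rank(T) = 1.
T has 5 columns; by rank–nullity, nullity = 5 − 1 = 4.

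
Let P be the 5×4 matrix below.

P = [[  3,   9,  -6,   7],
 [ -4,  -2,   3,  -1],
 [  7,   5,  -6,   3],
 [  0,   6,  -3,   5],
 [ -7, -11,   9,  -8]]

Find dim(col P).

Row reduce to echelon form.
R2 ← R2 + (4/3)·R1: [0, 10, -5, 25/3]
R3 ← R3 − (7/3)·R1: [0, -16, 8, -40/3]
R5 ← R5 + (7/3)·R1: [0, 10, -5, 25/3]
R3 ← R3 + (8/5)·R2: [0, 0, 0, 0]
R4 ← R4 − (3/5)·R2: [0, 0, 0, 0]
R5 ← R5 − R2: [0, 0, 0, 0]
Echelon form has 2 nonzero rows, so rank(P) = 2.
The column space has dimension equal to the rank: 2.

2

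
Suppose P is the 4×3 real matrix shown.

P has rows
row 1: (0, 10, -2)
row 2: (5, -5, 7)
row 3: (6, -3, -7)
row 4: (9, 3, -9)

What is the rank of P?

Row reduce to echelon form.
Swap R1 ↔ R2
R3 ← R3 − (6/5)·R1: [0, 3, -77/5]
R4 ← R4 − (9/5)·R1: [0, 12, -108/5]
R3 ← R3 − (3/10)·R2: [0, 0, -74/5]
R4 ← R4 − (6/5)·R2: [0, 0, -96/5]
R4 ← R4 − (48/37)·R3: [0, 0, 0]
Echelon form has 3 nonzero rows, so rank(P) = 3.

3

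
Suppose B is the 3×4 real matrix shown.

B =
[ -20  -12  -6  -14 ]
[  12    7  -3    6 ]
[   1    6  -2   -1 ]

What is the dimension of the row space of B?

3

Row reduce to echelon form.
R2 ← R2 + (3/5)·R1: [0, -1/5, -33/5, -12/5]
R3 ← R3 + (1/20)·R1: [0, 27/5, -23/10, -17/10]
R3 ← R3 + (27)·R2: [0, 0, -361/2, -133/2]
Echelon form has 3 nonzero rows, so rank(B) = 3.
The row space has dimension equal to the rank: 3.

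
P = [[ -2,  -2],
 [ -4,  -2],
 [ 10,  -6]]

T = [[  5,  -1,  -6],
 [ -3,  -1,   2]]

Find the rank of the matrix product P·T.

First compute PT:
[[ -4,   4,   8],
 [-14,   6,  20],
 [ 68,  -4, -72]]
Now row reduce the product.
R2 ← R2 − (7/2)·R1: [0, -8, -8]
R3 ← R3 + (17)·R1: [0, 64, 64]
R3 ← R3 + (8)·R2: [0, 0, 0]
2 nonzero rows, so rank(PT) = 2.

2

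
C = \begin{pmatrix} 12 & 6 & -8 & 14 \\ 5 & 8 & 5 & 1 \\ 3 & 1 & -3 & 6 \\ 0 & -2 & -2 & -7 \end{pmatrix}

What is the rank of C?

3

Row reduce to echelon form.
R2 ← R2 − (5/12)·R1: [0, 11/2, 25/3, -29/6]
R3 ← R3 − (1/4)·R1: [0, -1/2, -1, 5/2]
R3 ← R3 + (1/11)·R2: [0, 0, -8/33, 68/33]
R4 ← R4 + (4/11)·R2: [0, 0, 34/33, -289/33]
R4 ← R4 + (17/4)·R3: [0, 0, 0, 0]
Echelon form has 3 nonzero rows, so rank(C) = 3.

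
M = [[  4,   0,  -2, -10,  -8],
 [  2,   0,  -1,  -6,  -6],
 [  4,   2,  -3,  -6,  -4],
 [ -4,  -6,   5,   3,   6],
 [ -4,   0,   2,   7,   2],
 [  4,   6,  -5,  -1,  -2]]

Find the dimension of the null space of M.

2

Row reduce to echelon form.
R2 ← R2 − (1/2)·R1: [0, 0, 0, -1, -2]
R3 ← R3 − R1: [0, 2, -1, 4, 4]
R4 ← R4 + R1: [0, -6, 3, -7, -2]
R5 ← R5 + R1: [0, 0, 0, -3, -6]
R6 ← R6 − R1: [0, 6, -3, 9, 6]
Swap R2 ↔ R3
R4 ← R4 + (3)·R2: [0, 0, 0, 5, 10]
R6 ← R6 − (3)·R2: [0, 0, 0, -3, -6]
R4 ← R4 + (5)·R3: [0, 0, 0, 0, 0]
R5 ← R5 − (3)·R3: [0, 0, 0, 0, 0]
R6 ← R6 − (3)·R3: [0, 0, 0, 0, 0]
3 nonzero rows, so rank(M) = 3.
M has 5 columns; by rank–nullity, nullity = 5 − 3 = 2.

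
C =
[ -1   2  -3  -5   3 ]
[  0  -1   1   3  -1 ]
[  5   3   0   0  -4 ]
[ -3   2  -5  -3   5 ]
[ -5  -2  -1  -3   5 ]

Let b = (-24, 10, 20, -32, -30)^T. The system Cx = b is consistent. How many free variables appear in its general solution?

2

Row reduce the augmented matrix [C | b].
R3 ← R3 + (5)·R1: [0, 13, -15, -25, 11, -100]
R4 ← R4 − (3)·R1: [0, -4, 4, 12, -4, 40]
R5 ← R5 − (5)·R1: [0, -12, 14, 22, -10, 90]
R3 ← R3 + (13)·R2: [0, 0, -2, 14, -2, 30]
R4 ← R4 − (4)·R2: [0, 0, 0, 0, 0, 0]
R5 ← R5 − (12)·R2: [0, 0, 2, -14, 2, -30]
R5 ← R5 + R3: [0, 0, 0, 0, 0, 0]
The echelon form has 3 nonzero rows, and every pivot lies in the first 5 columns, so rank(C) = rank([C|b]) = 3.
The system is consistent.
Free variables = (unknowns) − (rank) = 5 − 3 = 2.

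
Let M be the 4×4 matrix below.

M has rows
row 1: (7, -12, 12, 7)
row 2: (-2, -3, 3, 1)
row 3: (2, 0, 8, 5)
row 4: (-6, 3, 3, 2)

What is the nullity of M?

0

Row reduce to echelon form.
R2 ← R2 + (2/7)·R1: [0, -45/7, 45/7, 3]
R3 ← R3 − (2/7)·R1: [0, 24/7, 32/7, 3]
R4 ← R4 + (6/7)·R1: [0, -51/7, 93/7, 8]
R3 ← R3 + (8/15)·R2: [0, 0, 8, 23/5]
R4 ← R4 − (17/15)·R2: [0, 0, 6, 23/5]
R4 ← R4 − (3/4)·R3: [0, 0, 0, 23/20]
4 nonzero rows, so rank(M) = 4.
M has 4 columns; by rank–nullity, nullity = 4 − 4 = 0.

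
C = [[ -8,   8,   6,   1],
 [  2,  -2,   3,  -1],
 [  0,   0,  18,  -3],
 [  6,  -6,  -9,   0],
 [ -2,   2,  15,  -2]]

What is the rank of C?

2

Row reduce to echelon form.
R2 ← R2 + (1/4)·R1: [0, 0, 9/2, -3/4]
R4 ← R4 + (3/4)·R1: [0, 0, -9/2, 3/4]
R5 ← R5 − (1/4)·R1: [0, 0, 27/2, -9/4]
R3 ← R3 − (4)·R2: [0, 0, 0, 0]
R4 ← R4 + R2: [0, 0, 0, 0]
R5 ← R5 − (3)·R2: [0, 0, 0, 0]
Echelon form has 2 nonzero rows, so rank(C) = 2.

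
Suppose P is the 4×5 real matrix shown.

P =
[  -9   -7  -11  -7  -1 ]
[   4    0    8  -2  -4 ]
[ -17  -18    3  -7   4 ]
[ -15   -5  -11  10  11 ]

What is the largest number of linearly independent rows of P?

Row reduce to echelon form.
R2 ← R2 + (4/9)·R1: [0, -28/9, 28/9, -46/9, -40/9]
R3 ← R3 − (17/9)·R1: [0, -43/9, 214/9, 56/9, 53/9]
R4 ← R4 − (5/3)·R1: [0, 20/3, 22/3, 65/3, 38/3]
R3 ← R3 − (43/28)·R2: [0, 0, 19, 197/14, 89/7]
R4 ← R4 + (15/7)·R2: [0, 0, 14, 75/7, 22/7]
R4 ← R4 − (14/19)·R3: [0, 0, 0, 46/133, -828/133]
Echelon form has 4 nonzero rows, so rank(P) = 4.
The rank gives the maximum number of linearly independent rows: 4.

4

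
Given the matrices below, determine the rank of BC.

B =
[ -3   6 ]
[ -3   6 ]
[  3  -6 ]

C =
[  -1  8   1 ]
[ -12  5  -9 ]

1

First compute BC:
[[-69,   6, -57],
 [-69,   6, -57],
 [ 69,  -6,  57]]
Now row reduce the product.
R2 ← R2 − R1: [0, 0, 0]
R3 ← R3 + R1: [0, 0, 0]
1 nonzero row, so rank(BC) = 1.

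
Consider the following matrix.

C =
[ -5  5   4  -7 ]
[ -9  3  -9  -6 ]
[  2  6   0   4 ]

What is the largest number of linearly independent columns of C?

3

Row reduce to echelon form.
R2 ← R2 − (9/5)·R1: [0, -6, -81/5, 33/5]
R3 ← R3 + (2/5)·R1: [0, 8, 8/5, 6/5]
R3 ← R3 + (4/3)·R2: [0, 0, -20, 10]
Echelon form has 3 nonzero rows, so rank(C) = 3.
The rank gives the maximum number of linearly independent columns: 3.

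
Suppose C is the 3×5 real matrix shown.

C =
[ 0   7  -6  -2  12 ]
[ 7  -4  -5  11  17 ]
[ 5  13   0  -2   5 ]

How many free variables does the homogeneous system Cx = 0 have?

Row reduce to echelon form.
Swap R1 ↔ R2
R3 ← R3 − (5/7)·R1: [0, 111/7, 25/7, -69/7, -50/7]
R3 ← R3 − (111/49)·R2: [0, 0, 841/49, -261/49, -1682/49]
3 nonzero rows, so rank(C) = 3.
C has 5 columns; by rank–nullity, nullity = 5 − 3 = 2.

2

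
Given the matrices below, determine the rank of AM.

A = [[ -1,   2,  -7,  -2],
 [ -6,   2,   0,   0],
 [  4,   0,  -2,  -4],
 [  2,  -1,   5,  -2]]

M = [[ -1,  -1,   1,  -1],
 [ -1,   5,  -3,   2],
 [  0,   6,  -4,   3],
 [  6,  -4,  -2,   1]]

First compute AM:
[[-13, -23,  25, -18],
 [  4,  16, -12,  10],
 [-28,   0,  20, -14],
 [-13,  31, -11,   9]]
Now row reduce the product.
R2 ← R2 + (4/13)·R1: [0, 116/13, -56/13, 58/13]
R3 ← R3 − (28/13)·R1: [0, 644/13, -440/13, 322/13]
R4 ← R4 − R1: [0, 54, -36, 27]
R3 ← R3 − (161/29)·R2: [0, 0, -288/29, 0]
R4 ← R4 − (351/58)·R2: [0, 0, -288/29, 0]
R4 ← R4 − R3: [0, 0, 0, 0]
3 nonzero rows, so rank(AM) = 3.

3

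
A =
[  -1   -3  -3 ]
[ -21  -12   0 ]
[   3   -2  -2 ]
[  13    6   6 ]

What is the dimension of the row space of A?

3

Row reduce to echelon form.
R2 ← R2 − (21)·R1: [0, 51, 63]
R3 ← R3 + (3)·R1: [0, -11, -11]
R4 ← R4 + (13)·R1: [0, -33, -33]
R3 ← R3 + (11/51)·R2: [0, 0, 44/17]
R4 ← R4 + (11/17)·R2: [0, 0, 132/17]
R4 ← R4 − (3)·R3: [0, 0, 0]
Echelon form has 3 nonzero rows, so rank(A) = 3.
The row space has dimension equal to the rank: 3.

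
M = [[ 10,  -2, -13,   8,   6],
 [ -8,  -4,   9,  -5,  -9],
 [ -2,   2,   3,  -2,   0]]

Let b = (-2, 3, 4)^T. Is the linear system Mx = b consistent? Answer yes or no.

Row reduce the augmented matrix [M | b].
R2 ← R2 + (4/5)·R1: [0, -28/5, -7/5, 7/5, -21/5, 7/5]
R3 ← R3 + (1/5)·R1: [0, 8/5, 2/5, -2/5, 6/5, 18/5]
R3 ← R3 + (2/7)·R2: [0, 0, 0, 0, 0, 4]
The echelon form has 3 nonzero rows; the last pivot sits in the augmented column, so rank(M) = 2 but rank([M|b]) = 3.
Since the ranks differ, the system is inconsistent.

no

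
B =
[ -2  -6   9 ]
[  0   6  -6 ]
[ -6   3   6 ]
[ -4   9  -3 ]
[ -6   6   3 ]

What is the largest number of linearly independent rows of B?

Row reduce to echelon form.
R3 ← R3 − (3)·R1: [0, 21, -21]
R4 ← R4 − (2)·R1: [0, 21, -21]
R5 ← R5 − (3)·R1: [0, 24, -24]
R3 ← R3 − (7/2)·R2: [0, 0, 0]
R4 ← R4 − (7/2)·R2: [0, 0, 0]
R5 ← R5 − (4)·R2: [0, 0, 0]
Echelon form has 2 nonzero rows, so rank(B) = 2.
The rank gives the maximum number of linearly independent rows: 2.

2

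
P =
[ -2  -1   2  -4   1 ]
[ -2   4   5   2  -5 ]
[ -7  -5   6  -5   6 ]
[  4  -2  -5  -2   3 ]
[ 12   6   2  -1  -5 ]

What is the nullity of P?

Row reduce to echelon form.
R2 ← R2 − R1: [0, 5, 3, 6, -6]
R3 ← R3 − (7/2)·R1: [0, -3/2, -1, 9, 5/2]
R4 ← R4 + (2)·R1: [0, -4, -1, -10, 5]
R5 ← R5 + (6)·R1: [0, 0, 14, -25, 1]
R3 ← R3 + (3/10)·R2: [0, 0, -1/10, 54/5, 7/10]
R4 ← R4 + (4/5)·R2: [0, 0, 7/5, -26/5, 1/5]
R4 ← R4 + (14)·R3: [0, 0, 0, 146, 10]
R5 ← R5 + (140)·R3: [0, 0, 0, 1487, 99]
R5 ← R5 − (1487/146)·R4: [0, 0, 0, 0, -208/73]
5 nonzero rows, so rank(P) = 5.
P has 5 columns; by rank–nullity, nullity = 5 − 5 = 0.

0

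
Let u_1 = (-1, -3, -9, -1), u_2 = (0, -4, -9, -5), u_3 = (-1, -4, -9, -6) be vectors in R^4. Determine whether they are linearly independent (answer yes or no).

Form the matrix with these vectors as rows and row reduce.
R3 ← R3 − R1: [0, -1, 0, -5]
R3 ← R3 − (1/4)·R2: [0, 0, 9/4, -15/4]
3 nonzero rows, so the 3 vectors span a space of dimension 3.
Since 3 = 3, the vectors are linearly independent.

yes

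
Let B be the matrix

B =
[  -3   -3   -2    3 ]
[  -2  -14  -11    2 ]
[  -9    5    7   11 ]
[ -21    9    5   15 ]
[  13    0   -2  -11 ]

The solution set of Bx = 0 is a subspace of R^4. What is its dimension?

Row reduce to echelon form.
R2 ← R2 − (2/3)·R1: [0, -12, -29/3, 0]
R3 ← R3 − (3)·R1: [0, 14, 13, 2]
R4 ← R4 − (7)·R1: [0, 30, 19, -6]
R5 ← R5 + (13/3)·R1: [0, -13, -32/3, 2]
R3 ← R3 + (7/6)·R2: [0, 0, 31/18, 2]
R4 ← R4 + (5/2)·R2: [0, 0, -31/6, -6]
R5 ← R5 − (13/12)·R2: [0, 0, -7/36, 2]
R4 ← R4 + (3)·R3: [0, 0, 0, 0]
R5 ← R5 + (7/62)·R3: [0, 0, 0, 69/31]
Swap R4 ↔ R5
4 nonzero rows, so rank(B) = 4.
B has 4 columns; by rank–nullity, nullity = 4 − 4 = 0.

0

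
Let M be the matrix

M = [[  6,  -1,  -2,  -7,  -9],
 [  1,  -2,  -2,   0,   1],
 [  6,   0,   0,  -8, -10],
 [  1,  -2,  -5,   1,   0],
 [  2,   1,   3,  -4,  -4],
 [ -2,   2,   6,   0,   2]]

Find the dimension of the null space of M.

Row reduce to echelon form.
R2 ← R2 − (1/6)·R1: [0, -11/6, -5/3, 7/6, 5/2]
R3 ← R3 − R1: [0, 1, 2, -1, -1]
R4 ← R4 − (1/6)·R1: [0, -11/6, -14/3, 13/6, 3/2]
R5 ← R5 − (1/3)·R1: [0, 4/3, 11/3, -5/3, -1]
R6 ← R6 + (1/3)·R1: [0, 5/3, 16/3, -7/3, -1]
R3 ← R3 + (6/11)·R2: [0, 0, 12/11, -4/11, 4/11]
R4 ← R4 − R2: [0, 0, -3, 1, -1]
R5 ← R5 + (8/11)·R2: [0, 0, 27/11, -9/11, 9/11]
R6 ← R6 + (10/11)·R2: [0, 0, 42/11, -14/11, 14/11]
R4 ← R4 + (11/4)·R3: [0, 0, 0, 0, 0]
R5 ← R5 − (9/4)·R3: [0, 0, 0, 0, 0]
R6 ← R6 − (7/2)·R3: [0, 0, 0, 0, 0]
3 nonzero rows, so rank(M) = 3.
M has 5 columns; by rank–nullity, nullity = 5 − 3 = 2.

2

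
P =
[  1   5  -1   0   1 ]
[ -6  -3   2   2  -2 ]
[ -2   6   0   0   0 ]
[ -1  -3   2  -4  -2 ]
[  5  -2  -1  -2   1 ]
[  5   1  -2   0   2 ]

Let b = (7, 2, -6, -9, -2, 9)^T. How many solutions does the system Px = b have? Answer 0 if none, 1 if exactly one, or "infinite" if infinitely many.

0

Row reduce the augmented matrix [P | b].
R2 ← R2 + (6)·R1: [0, 27, -4, 2, 4, 44]
R3 ← R3 + (2)·R1: [0, 16, -2, 0, 2, 8]
R4 ← R4 + R1: [0, 2, 1, -4, -1, -2]
R5 ← R5 − (5)·R1: [0, -27, 4, -2, -4, -37]
R6 ← R6 − (5)·R1: [0, -24, 3, 0, -3, -26]
R3 ← R3 − (16/27)·R2: [0, 0, 10/27, -32/27, -10/27, -488/27]
R4 ← R4 − (2/27)·R2: [0, 0, 35/27, -112/27, -35/27, -142/27]
R5 ← R5 + R2: [0, 0, 0, 0, 0, 7]
R6 ← R6 + (8/9)·R2: [0, 0, -5/9, 16/9, 5/9, 118/9]
R4 ← R4 − (7/2)·R3: [0, 0, 0, 0, 0, 58]
R6 ← R6 + (3/2)·R3: [0, 0, 0, 0, 0, -14]
R5 ← R5 − (7/58)·R4: [0, 0, 0, 0, 0, 0]
R6 ← R6 + (7/29)·R4: [0, 0, 0, 0, 0, 0]
The echelon form has 4 nonzero rows; the last pivot sits in the augmented column, so rank(P) = 3 but rank([P|b]) = 4.
Since the ranks differ, the system is inconsistent.
It has no solutions.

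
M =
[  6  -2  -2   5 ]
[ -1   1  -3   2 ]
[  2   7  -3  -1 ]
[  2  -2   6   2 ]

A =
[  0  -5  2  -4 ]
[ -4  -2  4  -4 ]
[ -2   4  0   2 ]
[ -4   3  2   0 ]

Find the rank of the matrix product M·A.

First compute MA:
[[ -8, -19,  14, -20],
 [ -6,  -3,   6,  -6],
 [-18, -39,  30, -42],
 [-12,  24,   0,  12]]
Now row reduce the product.
R2 ← R2 − (3/4)·R1: [0, 45/4, -9/2, 9]
R3 ← R3 − (9/4)·R1: [0, 15/4, -3/2, 3]
R4 ← R4 − (3/2)·R1: [0, 105/2, -21, 42]
R3 ← R3 − (1/3)·R2: [0, 0, 0, 0]
R4 ← R4 − (14/3)·R2: [0, 0, 0, 0]
2 nonzero rows, so rank(MA) = 2.

2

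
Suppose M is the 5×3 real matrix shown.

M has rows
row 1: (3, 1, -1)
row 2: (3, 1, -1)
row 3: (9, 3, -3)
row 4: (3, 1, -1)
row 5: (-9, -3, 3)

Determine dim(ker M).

2

Row reduce to echelon form.
R2 ← R2 − R1: [0, 0, 0]
R3 ← R3 − (3)·R1: [0, 0, 0]
R4 ← R4 − R1: [0, 0, 0]
R5 ← R5 + (3)·R1: [0, 0, 0]
1 nonzero row, so rank(M) = 1.
M has 3 columns; by rank–nullity, nullity = 3 − 1 = 2.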